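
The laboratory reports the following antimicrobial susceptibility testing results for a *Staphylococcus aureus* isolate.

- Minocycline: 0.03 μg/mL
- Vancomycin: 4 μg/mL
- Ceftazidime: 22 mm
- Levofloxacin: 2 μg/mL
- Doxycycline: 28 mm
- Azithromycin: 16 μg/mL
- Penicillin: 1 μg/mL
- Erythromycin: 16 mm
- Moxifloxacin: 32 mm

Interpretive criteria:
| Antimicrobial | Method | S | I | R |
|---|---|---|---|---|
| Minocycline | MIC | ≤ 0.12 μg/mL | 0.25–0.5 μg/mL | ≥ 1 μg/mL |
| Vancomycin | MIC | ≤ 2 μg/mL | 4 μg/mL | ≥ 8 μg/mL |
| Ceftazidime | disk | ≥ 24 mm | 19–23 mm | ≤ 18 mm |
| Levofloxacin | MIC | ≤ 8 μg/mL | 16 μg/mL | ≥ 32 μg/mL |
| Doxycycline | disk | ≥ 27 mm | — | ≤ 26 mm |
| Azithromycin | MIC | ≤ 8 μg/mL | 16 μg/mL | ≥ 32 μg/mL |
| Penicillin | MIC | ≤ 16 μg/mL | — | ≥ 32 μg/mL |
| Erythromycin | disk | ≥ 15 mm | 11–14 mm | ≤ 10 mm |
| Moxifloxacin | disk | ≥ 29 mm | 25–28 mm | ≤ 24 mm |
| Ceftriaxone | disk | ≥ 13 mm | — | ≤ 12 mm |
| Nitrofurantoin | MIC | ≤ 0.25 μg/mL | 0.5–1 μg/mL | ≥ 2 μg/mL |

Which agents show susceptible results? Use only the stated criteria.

minocycline, levofloxacin, doxycycline, penicillin, erythromycin, moxifloxacin

Minocycline (0.03 μg/mL) ≤ 0.12 μg/mL → Susceptible
Vancomycin: 4 μg/mL is = 4 μg/mL ⇒ Intermediate
Ceftazidime 22 mm: in 19–23 mm → I
Levofloxacin: 2 μg/mL is ≤ 8 μg/mL → susceptible
Doxycycline: 28 mm is ≥ 27 mm ⇒ susceptible
Azithromycin: 16 μg/mL is = 16 μg/mL → intermediate
Penicillin (1 μg/mL) ≤ 16 μg/mL — susceptible
Erythromycin 16 mm: ≥ 15 mm → susceptible
Moxifloxacin: 32 mm is ≥ 29 mm ⇒ S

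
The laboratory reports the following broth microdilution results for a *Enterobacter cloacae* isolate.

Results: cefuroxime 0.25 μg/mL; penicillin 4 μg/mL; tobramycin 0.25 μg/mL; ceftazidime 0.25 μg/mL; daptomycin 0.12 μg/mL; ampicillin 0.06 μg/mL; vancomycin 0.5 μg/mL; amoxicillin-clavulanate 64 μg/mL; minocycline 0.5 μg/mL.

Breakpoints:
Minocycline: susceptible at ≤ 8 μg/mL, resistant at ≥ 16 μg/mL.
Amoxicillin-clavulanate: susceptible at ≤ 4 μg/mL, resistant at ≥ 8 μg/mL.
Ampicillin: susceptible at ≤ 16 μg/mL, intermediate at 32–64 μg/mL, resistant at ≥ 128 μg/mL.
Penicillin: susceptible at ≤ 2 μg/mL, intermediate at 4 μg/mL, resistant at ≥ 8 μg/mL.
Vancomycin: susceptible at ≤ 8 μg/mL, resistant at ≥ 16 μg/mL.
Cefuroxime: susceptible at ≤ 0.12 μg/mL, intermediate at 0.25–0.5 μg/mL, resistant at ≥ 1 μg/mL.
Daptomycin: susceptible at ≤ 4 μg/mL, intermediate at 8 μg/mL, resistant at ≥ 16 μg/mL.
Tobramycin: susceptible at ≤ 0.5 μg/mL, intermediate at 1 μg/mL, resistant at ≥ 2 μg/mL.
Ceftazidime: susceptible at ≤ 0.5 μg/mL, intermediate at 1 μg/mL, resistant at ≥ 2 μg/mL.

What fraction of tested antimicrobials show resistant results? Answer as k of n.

1 of 9

Cefuroxime (0.25 μg/mL) in 0.25–0.5 μg/mL → intermediate
Penicillin: 4 μg/mL is = 4 μg/mL → Intermediate
Tobramycin (0.25 μg/mL) ≤ 0.5 μg/mL — Susceptible
Ceftazidime: 0.25 μg/mL is ≤ 0.5 μg/mL ⇒ Susceptible
Daptomycin 0.12 μg/mL: ≤ 4 μg/mL → Susceptible
Ampicillin 0.06 μg/mL: ≤ 16 μg/mL → Susceptible
Vancomycin (0.5 μg/mL) ≤ 8 μg/mL → susceptible
Amoxicillin-clavulanate 64 μg/mL: ≥ 8 μg/mL — resistant
Minocycline (0.5 μg/mL) ≤ 8 μg/mL ⇒ Susceptible
Resistant: 1/9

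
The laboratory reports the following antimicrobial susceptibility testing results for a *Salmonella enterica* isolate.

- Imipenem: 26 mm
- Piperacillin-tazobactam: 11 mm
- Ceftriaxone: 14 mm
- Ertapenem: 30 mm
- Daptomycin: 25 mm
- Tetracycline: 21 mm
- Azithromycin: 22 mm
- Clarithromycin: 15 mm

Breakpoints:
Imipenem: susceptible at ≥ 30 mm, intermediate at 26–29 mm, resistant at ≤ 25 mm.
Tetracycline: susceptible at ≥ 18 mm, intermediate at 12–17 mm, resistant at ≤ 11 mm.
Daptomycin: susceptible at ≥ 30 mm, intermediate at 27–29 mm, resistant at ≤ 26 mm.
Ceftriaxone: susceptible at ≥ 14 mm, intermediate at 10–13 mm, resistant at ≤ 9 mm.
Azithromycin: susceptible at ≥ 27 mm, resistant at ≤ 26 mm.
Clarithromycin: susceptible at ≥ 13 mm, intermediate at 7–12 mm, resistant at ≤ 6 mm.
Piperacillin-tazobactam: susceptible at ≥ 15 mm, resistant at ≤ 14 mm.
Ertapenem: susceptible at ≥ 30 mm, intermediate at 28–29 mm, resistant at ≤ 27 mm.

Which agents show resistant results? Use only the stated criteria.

Imipenem: 26 mm is in 26–29 mm → intermediate
Piperacillin-tazobactam 11 mm: ≤ 14 mm → Resistant
Ceftriaxone 14 mm: ≥ 14 mm — susceptible
Ertapenem: 30 mm is ≥ 30 mm ⇒ susceptible
Daptomycin 25 mm: ≤ 26 mm — Resistant
Tetracycline 21 mm: ≥ 18 mm → S
Azithromycin: 22 mm is ≤ 26 mm ⇒ R
Clarithromycin: 15 mm is ≥ 13 mm ⇒ susceptible

piperacillin-tazobactam, daptomycin, azithromycin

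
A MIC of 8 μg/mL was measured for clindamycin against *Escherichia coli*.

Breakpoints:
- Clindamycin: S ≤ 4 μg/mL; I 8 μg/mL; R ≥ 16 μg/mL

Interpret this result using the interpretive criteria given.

Clindamycin (8 μg/mL) = 8 μg/mL → I

I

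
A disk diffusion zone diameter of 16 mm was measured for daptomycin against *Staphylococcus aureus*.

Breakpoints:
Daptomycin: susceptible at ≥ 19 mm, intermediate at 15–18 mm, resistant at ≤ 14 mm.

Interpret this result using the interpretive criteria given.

I

Daptomycin: 16 mm is in 15–18 mm — I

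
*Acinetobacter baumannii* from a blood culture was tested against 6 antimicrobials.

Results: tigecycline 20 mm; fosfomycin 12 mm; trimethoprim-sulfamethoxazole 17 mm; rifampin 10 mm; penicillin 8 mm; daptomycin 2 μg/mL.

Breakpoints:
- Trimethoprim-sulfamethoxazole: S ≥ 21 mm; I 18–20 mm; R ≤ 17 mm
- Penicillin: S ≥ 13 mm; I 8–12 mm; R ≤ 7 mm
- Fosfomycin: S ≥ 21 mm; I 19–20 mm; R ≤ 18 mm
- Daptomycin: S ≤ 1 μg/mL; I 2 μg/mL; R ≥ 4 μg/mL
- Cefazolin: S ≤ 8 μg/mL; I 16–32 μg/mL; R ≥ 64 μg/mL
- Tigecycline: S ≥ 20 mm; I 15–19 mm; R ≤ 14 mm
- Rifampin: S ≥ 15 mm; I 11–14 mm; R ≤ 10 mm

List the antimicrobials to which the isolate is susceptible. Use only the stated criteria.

Tigecycline 20 mm: ≥ 20 mm ⇒ S
Fosfomycin: 12 mm is ≤ 18 mm → Resistant
Trimethoprim-sulfamethoxazole 17 mm: ≤ 17 mm → Resistant
Rifampin 10 mm: ≤ 10 mm → resistant
Penicillin 8 mm: in 8–12 mm ⇒ intermediate
Daptomycin (2 μg/mL) = 2 μg/mL — intermediate

tigecycline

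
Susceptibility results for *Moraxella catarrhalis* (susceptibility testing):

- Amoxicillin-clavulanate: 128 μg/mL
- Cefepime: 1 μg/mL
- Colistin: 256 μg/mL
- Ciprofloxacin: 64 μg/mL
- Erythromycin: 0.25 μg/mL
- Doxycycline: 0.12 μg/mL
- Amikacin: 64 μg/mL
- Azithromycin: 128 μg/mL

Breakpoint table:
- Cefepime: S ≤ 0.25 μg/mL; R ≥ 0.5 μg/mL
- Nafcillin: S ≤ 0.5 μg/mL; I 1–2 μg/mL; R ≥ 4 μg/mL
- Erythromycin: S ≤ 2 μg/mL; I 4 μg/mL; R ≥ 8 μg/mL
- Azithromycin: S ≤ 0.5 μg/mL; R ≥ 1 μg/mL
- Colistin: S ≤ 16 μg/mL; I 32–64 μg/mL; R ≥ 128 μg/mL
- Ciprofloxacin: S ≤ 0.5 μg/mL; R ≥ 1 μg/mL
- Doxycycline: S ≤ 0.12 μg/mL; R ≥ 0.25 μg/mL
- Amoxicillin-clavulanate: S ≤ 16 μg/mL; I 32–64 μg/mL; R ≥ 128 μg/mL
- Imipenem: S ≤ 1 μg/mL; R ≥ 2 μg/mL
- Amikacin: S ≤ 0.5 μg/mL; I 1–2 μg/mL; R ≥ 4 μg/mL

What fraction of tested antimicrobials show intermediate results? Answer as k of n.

Amoxicillin-clavulanate (128 μg/mL) ≥ 128 μg/mL ⇒ R
Cefepime (1 μg/mL) ≥ 0.5 μg/mL — Resistant
Colistin (256 μg/mL) ≥ 128 μg/mL → R
Ciprofloxacin (64 μg/mL) ≥ 1 μg/mL ⇒ resistant
Erythromycin: 0.25 μg/mL is ≤ 2 μg/mL → Susceptible
Doxycycline 0.12 μg/mL: ≤ 0.12 μg/mL — susceptible
Amikacin 64 μg/mL: ≥ 4 μg/mL — resistant
Azithromycin (128 μg/mL) ≥ 1 μg/mL — resistant
Intermediate: 0/8

0 of 8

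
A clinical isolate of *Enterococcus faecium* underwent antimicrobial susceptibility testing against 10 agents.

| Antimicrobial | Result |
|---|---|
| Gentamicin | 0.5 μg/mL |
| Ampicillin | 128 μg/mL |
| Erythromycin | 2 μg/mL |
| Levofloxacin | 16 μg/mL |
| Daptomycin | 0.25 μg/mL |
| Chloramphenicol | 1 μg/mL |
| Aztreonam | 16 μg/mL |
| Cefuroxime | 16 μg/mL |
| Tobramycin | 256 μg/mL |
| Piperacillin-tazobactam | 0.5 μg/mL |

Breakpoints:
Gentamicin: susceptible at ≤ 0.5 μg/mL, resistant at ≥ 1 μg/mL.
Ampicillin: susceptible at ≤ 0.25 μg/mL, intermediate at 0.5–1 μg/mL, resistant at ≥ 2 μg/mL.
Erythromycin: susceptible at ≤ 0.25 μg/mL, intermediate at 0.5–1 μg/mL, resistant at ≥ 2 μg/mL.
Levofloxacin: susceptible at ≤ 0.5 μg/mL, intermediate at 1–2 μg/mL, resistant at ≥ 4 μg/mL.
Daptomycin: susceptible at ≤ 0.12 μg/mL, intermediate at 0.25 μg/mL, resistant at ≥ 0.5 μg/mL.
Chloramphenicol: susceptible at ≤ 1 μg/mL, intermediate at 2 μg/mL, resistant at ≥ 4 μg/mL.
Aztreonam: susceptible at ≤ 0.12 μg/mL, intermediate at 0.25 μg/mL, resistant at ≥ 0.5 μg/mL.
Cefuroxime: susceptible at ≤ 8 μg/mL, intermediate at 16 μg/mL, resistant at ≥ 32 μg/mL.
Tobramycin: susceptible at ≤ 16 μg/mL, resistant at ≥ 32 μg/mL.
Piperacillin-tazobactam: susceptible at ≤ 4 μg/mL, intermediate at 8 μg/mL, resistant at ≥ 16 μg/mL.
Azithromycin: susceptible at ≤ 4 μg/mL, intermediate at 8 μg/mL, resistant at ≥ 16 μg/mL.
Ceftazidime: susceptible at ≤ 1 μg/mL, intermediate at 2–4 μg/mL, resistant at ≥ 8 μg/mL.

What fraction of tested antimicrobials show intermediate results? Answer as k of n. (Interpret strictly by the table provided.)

Gentamicin 0.5 μg/mL: ≤ 0.5 μg/mL — susceptible
Ampicillin (128 μg/mL) ≥ 2 μg/mL ⇒ resistant
Erythromycin: 2 μg/mL is ≥ 2 μg/mL — resistant
Levofloxacin 16 μg/mL: ≥ 4 μg/mL ⇒ resistant
Daptomycin (0.25 μg/mL) = 0.25 μg/mL ⇒ intermediate
Chloramphenicol (1 μg/mL) ≤ 1 μg/mL → Susceptible
Aztreonam: 16 μg/mL is ≥ 0.5 μg/mL — resistant
Cefuroxime (16 μg/mL) = 16 μg/mL → intermediate
Tobramycin 256 μg/mL: ≥ 32 μg/mL ⇒ resistant
Piperacillin-tazobactam: 0.5 μg/mL is ≤ 4 μg/mL ⇒ Susceptible
Intermediate: 2/10

2 of 10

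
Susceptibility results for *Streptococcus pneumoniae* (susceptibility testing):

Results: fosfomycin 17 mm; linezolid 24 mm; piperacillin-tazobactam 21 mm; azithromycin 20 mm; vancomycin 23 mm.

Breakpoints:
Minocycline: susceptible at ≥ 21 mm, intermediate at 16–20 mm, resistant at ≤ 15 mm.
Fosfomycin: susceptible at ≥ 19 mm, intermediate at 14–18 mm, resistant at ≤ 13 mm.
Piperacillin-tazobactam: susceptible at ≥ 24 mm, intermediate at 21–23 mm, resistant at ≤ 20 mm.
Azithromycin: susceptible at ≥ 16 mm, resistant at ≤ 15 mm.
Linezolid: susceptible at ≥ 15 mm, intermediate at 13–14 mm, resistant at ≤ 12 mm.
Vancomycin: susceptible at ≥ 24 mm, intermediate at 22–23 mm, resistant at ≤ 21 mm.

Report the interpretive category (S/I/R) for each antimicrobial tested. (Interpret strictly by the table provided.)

I, S, I, S, I

Fosfomycin 17 mm: in 14–18 mm ⇒ intermediate
Linezolid (24 mm) ≥ 15 mm → susceptible
Piperacillin-tazobactam 21 mm: in 21–23 mm — I
Azithromycin: 20 mm is ≥ 16 mm → S
Vancomycin (23 mm) in 22–23 mm → Intermediate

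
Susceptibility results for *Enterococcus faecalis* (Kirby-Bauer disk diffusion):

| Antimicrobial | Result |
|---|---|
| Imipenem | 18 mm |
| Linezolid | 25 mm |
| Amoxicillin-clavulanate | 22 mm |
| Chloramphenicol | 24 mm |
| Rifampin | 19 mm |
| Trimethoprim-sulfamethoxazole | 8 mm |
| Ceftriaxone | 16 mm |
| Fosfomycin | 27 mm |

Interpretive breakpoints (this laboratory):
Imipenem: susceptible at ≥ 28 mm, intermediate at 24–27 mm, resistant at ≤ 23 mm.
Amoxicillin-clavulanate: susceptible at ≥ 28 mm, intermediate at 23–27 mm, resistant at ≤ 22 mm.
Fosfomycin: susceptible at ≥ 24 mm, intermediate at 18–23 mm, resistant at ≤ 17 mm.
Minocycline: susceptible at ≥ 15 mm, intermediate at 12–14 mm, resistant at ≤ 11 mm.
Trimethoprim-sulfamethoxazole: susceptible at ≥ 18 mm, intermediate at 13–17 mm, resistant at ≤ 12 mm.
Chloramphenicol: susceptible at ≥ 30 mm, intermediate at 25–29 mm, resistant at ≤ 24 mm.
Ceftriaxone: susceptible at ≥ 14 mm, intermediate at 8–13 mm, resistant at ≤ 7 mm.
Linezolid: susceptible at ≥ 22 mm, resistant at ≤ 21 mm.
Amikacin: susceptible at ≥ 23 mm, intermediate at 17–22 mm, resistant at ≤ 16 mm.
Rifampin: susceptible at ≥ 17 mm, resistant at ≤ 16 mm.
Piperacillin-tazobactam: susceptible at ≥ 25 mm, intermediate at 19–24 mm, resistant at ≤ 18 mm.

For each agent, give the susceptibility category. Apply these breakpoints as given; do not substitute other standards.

Imipenem (18 mm) ≤ 23 mm — Resistant
Linezolid: 25 mm is ≥ 22 mm ⇒ susceptible
Amoxicillin-clavulanate (22 mm) ≤ 22 mm — Resistant
Chloramphenicol: 24 mm is ≤ 24 mm — resistant
Rifampin 19 mm: ≥ 17 mm — Susceptible
Trimethoprim-sulfamethoxazole: 8 mm is ≤ 12 mm ⇒ Resistant
Ceftriaxone (16 mm) ≥ 14 mm — S
Fosfomycin 27 mm: ≥ 24 mm — Susceptible

R, S, R, R, S, R, S, S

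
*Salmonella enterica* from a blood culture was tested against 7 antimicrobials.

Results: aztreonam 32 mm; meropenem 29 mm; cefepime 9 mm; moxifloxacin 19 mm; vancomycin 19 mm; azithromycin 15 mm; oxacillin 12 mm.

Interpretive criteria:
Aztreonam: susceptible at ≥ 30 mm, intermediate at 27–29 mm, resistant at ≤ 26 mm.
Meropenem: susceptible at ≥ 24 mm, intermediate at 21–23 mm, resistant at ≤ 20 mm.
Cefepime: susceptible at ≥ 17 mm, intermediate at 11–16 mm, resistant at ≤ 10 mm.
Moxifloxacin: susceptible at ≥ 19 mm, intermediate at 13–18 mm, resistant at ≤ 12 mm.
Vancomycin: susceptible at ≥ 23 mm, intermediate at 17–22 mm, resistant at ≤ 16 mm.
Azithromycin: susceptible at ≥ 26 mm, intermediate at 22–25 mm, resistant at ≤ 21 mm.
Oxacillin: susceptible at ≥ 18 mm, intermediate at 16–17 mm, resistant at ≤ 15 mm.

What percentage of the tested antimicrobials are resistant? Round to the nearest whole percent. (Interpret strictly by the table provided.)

Aztreonam: 32 mm is ≥ 30 mm — Susceptible
Meropenem (29 mm) ≥ 24 mm ⇒ Susceptible
Cefepime 9 mm: ≤ 10 mm — resistant
Moxifloxacin 19 mm: ≥ 19 mm — S
Vancomycin 19 mm: in 17–22 mm → Intermediate
Azithromycin (15 mm) ≤ 21 mm ⇒ R
Oxacillin 12 mm: ≤ 15 mm ⇒ Resistant
Resistant: 3/7

43%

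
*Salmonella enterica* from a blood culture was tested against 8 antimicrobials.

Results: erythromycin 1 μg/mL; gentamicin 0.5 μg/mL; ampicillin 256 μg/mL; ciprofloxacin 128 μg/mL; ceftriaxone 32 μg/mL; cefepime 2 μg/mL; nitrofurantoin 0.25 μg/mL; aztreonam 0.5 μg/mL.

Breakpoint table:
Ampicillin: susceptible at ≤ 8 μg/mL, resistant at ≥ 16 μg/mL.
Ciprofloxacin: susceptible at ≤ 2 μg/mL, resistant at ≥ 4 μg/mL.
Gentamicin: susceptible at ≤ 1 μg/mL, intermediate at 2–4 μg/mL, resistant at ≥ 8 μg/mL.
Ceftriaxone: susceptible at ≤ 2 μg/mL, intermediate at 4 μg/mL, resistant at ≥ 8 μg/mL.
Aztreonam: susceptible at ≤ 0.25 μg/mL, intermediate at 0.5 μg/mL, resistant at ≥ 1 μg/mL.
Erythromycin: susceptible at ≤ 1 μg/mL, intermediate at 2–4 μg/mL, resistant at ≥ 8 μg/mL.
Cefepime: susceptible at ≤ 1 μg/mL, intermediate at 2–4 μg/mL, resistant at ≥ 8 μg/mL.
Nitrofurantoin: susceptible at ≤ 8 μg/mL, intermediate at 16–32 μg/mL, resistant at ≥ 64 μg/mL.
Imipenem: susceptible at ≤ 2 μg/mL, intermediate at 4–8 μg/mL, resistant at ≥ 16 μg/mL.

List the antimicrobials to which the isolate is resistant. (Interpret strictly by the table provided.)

Erythromycin (1 μg/mL) ≤ 1 μg/mL ⇒ Susceptible
Gentamicin 0.5 μg/mL: ≤ 1 μg/mL ⇒ susceptible
Ampicillin (256 μg/mL) ≥ 16 μg/mL — resistant
Ciprofloxacin 128 μg/mL: ≥ 4 μg/mL — Resistant
Ceftriaxone: 32 μg/mL is ≥ 8 μg/mL ⇒ resistant
Cefepime 2 μg/mL: in 2–4 μg/mL → Intermediate
Nitrofurantoin 0.25 μg/mL: ≤ 8 μg/mL ⇒ S
Aztreonam: 0.5 μg/mL is = 0.5 μg/mL → Intermediate

ampicillin, ciprofloxacin, ceftriaxone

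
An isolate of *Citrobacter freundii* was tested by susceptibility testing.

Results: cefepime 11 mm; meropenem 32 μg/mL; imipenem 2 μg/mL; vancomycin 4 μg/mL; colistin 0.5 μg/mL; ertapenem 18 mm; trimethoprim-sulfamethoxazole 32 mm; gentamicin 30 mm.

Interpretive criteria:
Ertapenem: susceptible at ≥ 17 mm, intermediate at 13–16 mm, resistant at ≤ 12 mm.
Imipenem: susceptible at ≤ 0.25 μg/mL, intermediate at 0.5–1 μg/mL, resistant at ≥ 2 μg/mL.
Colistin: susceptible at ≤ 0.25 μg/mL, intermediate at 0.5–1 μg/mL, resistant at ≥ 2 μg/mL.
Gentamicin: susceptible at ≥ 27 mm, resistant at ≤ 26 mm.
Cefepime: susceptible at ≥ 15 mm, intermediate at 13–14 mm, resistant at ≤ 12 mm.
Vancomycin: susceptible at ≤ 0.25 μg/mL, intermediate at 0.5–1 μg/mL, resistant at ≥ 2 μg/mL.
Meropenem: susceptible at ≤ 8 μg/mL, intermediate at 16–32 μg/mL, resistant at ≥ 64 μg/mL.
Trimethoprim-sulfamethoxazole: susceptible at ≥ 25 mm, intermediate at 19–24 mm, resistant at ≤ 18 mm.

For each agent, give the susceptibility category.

Cefepime (11 mm) ≤ 12 mm → resistant
Meropenem: 32 μg/mL is in 16–32 μg/mL — intermediate
Imipenem: 2 μg/mL is ≥ 2 μg/mL — resistant
Vancomycin: 4 μg/mL is ≥ 2 μg/mL — R
Colistin 0.5 μg/mL: in 0.5–1 μg/mL — I
Ertapenem (18 mm) ≥ 17 mm — Susceptible
Trimethoprim-sulfamethoxazole: 32 mm is ≥ 25 mm — susceptible
Gentamicin 30 mm: ≥ 27 mm ⇒ Susceptible

R, I, R, R, I, S, S, S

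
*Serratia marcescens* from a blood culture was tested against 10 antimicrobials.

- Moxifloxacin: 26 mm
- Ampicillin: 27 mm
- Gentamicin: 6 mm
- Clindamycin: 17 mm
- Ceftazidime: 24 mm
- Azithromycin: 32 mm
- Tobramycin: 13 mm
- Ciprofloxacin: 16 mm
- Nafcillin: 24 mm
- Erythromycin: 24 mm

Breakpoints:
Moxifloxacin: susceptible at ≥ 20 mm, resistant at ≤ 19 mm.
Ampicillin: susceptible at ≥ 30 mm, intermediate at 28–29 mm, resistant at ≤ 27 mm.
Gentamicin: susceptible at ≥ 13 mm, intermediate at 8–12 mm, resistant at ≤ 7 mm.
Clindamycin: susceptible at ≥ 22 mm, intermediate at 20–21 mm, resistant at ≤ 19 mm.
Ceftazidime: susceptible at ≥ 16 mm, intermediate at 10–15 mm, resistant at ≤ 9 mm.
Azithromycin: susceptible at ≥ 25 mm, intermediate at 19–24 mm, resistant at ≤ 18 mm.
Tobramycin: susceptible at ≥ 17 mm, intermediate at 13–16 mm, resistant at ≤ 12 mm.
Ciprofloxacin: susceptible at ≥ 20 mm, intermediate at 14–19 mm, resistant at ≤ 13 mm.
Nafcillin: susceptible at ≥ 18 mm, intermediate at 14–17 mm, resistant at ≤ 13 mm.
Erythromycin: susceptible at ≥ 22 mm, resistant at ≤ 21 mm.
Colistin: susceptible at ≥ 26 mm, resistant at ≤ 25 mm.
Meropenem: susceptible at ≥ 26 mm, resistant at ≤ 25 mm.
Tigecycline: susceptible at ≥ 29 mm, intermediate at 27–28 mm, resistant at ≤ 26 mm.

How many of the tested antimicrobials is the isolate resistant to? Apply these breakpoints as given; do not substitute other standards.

3

Moxifloxacin 26 mm: ≥ 20 mm ⇒ Susceptible
Ampicillin (27 mm) ≤ 27 mm ⇒ Resistant
Gentamicin 6 mm: ≤ 7 mm — resistant
Clindamycin 17 mm: ≤ 19 mm ⇒ resistant
Ceftazidime (24 mm) ≥ 16 mm — susceptible
Azithromycin: 32 mm is ≥ 25 mm → S
Tobramycin (13 mm) in 13–16 mm ⇒ intermediate
Ciprofloxacin: 16 mm is in 14–19 mm → Intermediate
Nafcillin (24 mm) ≥ 18 mm — susceptible
Erythromycin 24 mm: ≥ 22 mm → Susceptible
Resistant: 3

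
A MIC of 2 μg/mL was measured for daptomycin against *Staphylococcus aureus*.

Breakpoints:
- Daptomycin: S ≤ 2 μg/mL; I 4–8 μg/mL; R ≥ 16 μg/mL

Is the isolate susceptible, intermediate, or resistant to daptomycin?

Daptomycin (2 μg/mL) ≤ 2 μg/mL ⇒ S

S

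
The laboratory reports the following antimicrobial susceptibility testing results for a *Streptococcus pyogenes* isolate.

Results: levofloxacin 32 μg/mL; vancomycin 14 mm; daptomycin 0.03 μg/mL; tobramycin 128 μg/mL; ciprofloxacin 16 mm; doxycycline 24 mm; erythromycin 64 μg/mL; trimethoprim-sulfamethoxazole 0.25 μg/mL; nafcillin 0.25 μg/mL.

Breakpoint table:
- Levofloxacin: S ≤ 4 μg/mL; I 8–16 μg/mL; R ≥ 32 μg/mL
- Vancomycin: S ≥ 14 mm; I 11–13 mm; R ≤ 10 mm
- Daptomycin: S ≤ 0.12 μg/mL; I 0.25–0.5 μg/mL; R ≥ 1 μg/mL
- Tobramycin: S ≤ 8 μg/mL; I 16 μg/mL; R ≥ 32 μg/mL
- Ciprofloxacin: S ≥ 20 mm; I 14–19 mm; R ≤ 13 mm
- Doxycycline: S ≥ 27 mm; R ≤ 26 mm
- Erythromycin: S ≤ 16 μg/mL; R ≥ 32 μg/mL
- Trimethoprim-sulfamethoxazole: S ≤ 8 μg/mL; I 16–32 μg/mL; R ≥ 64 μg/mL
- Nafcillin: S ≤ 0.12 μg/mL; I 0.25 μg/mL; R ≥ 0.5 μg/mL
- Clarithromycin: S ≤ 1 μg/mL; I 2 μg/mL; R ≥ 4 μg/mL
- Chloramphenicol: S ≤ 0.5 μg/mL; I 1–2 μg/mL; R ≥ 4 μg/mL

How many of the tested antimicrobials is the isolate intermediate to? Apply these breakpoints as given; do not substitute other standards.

Levofloxacin: 32 μg/mL is ≥ 32 μg/mL ⇒ resistant
Vancomycin (14 mm) ≥ 14 mm ⇒ Susceptible
Daptomycin: 0.03 μg/mL is ≤ 0.12 μg/mL — susceptible
Tobramycin 128 μg/mL: ≥ 32 μg/mL → resistant
Ciprofloxacin (16 mm) in 14–19 mm ⇒ intermediate
Doxycycline: 24 mm is ≤ 26 mm ⇒ R
Erythromycin 64 μg/mL: ≥ 32 μg/mL → Resistant
Trimethoprim-sulfamethoxazole: 0.25 μg/mL is ≤ 8 μg/mL ⇒ Susceptible
Nafcillin 0.25 μg/mL: = 0.25 μg/mL — Intermediate
Intermediate: 2

2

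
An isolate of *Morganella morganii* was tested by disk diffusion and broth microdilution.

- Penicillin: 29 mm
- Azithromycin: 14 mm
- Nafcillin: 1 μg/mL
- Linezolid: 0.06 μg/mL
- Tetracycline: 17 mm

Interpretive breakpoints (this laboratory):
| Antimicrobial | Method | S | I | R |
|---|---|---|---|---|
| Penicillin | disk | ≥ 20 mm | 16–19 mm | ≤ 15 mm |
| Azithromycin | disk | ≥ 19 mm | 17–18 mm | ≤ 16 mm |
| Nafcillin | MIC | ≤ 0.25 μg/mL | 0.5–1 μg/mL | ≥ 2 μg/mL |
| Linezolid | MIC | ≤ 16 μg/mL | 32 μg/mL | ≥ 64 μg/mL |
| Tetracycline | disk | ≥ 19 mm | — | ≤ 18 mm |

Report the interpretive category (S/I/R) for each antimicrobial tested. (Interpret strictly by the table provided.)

S, R, I, S, R

Penicillin: 29 mm is ≥ 20 mm — susceptible
Azithromycin 14 mm: ≤ 16 mm — Resistant
Nafcillin 1 μg/mL: in 0.5–1 μg/mL ⇒ Intermediate
Linezolid: 0.06 μg/mL is ≤ 16 μg/mL → S
Tetracycline: 17 mm is ≤ 18 mm — R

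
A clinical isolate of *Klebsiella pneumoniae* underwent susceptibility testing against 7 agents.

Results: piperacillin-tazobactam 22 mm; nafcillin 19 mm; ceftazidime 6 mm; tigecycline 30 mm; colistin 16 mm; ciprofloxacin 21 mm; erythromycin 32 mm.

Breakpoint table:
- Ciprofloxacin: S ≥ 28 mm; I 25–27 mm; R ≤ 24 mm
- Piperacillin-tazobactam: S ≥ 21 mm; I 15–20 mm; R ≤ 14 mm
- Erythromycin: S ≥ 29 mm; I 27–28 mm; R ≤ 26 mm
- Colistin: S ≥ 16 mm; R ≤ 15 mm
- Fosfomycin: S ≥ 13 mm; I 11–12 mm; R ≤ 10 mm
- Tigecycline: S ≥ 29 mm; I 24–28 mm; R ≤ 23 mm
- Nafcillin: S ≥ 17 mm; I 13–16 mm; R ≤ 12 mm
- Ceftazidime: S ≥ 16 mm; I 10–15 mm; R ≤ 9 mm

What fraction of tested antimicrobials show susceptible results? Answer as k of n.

Piperacillin-tazobactam 22 mm: ≥ 21 mm → susceptible
Nafcillin (19 mm) ≥ 17 mm ⇒ Susceptible
Ceftazidime 6 mm: ≤ 9 mm ⇒ R
Tigecycline: 30 mm is ≥ 29 mm ⇒ Susceptible
Colistin (16 mm) ≥ 16 mm → S
Ciprofloxacin (21 mm) ≤ 24 mm → resistant
Erythromycin: 32 mm is ≥ 29 mm → Susceptible
Susceptible: 5/7

5 of 7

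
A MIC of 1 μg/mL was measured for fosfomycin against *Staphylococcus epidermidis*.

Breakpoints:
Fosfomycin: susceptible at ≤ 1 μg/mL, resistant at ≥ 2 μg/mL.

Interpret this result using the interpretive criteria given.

S

Fosfomycin 1 μg/mL: ≤ 1 μg/mL → susceptible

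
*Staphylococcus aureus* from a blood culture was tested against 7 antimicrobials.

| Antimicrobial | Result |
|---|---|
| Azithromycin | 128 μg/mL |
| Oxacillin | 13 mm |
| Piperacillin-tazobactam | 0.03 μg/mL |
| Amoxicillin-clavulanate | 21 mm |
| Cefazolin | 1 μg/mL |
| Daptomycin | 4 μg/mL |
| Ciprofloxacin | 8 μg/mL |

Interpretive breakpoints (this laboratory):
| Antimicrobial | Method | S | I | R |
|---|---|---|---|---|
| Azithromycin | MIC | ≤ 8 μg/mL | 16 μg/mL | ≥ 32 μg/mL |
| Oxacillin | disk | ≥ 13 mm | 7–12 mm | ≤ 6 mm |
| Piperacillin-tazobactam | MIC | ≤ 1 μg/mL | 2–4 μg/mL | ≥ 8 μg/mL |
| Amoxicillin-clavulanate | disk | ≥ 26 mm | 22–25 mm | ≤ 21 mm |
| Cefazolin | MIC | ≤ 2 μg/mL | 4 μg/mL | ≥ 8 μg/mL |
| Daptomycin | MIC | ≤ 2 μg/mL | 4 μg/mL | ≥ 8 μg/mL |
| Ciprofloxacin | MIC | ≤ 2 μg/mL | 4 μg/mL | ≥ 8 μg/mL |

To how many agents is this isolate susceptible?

Azithromycin 128 μg/mL: ≥ 32 μg/mL ⇒ R
Oxacillin: 13 mm is ≥ 13 mm — S
Piperacillin-tazobactam 0.03 μg/mL: ≤ 1 μg/mL ⇒ S
Amoxicillin-clavulanate 21 mm: ≤ 21 mm → resistant
Cefazolin: 1 μg/mL is ≤ 2 μg/mL ⇒ Susceptible
Daptomycin: 4 μg/mL is = 4 μg/mL → intermediate
Ciprofloxacin 8 μg/mL: ≥ 8 μg/mL ⇒ resistant
Susceptible: 3

3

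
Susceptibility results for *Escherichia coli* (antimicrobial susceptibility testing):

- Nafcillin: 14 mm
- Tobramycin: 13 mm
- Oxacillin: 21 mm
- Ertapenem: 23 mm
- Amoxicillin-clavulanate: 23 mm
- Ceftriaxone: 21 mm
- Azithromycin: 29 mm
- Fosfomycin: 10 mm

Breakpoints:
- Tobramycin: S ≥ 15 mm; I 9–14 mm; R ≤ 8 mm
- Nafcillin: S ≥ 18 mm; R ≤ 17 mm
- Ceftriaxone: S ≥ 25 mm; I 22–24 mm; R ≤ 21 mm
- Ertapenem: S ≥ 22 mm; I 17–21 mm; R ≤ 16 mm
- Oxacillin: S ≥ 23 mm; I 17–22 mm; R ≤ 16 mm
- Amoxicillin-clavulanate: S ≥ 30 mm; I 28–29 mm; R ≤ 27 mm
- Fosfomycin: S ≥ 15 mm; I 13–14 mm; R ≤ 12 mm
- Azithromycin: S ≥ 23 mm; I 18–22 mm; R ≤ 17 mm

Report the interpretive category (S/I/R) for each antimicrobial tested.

Nafcillin: 14 mm is ≤ 17 mm → R
Tobramycin (13 mm) in 9–14 mm — Intermediate
Oxacillin 21 mm: in 17–22 mm → I
Ertapenem (23 mm) ≥ 22 mm — S
Amoxicillin-clavulanate (23 mm) ≤ 27 mm ⇒ resistant
Ceftriaxone 21 mm: ≤ 21 mm — Resistant
Azithromycin 29 mm: ≥ 23 mm → susceptible
Fosfomycin: 10 mm is ≤ 12 mm ⇒ R

R, I, I, S, R, R, S, R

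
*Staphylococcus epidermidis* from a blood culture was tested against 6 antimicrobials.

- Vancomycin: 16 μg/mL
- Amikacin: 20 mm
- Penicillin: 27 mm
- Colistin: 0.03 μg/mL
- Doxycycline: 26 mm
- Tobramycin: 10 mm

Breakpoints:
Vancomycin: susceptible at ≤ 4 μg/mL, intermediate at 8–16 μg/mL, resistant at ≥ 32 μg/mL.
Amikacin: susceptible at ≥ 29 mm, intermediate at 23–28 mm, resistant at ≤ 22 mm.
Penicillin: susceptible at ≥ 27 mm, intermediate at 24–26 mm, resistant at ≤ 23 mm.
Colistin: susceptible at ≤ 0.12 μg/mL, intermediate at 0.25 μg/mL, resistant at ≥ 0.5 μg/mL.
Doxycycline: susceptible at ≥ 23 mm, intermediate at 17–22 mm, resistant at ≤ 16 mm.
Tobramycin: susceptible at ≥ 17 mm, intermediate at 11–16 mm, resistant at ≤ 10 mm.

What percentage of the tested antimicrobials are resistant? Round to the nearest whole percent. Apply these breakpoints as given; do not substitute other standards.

Vancomycin: 16 μg/mL is in 8–16 μg/mL ⇒ I
Amikacin: 20 mm is ≤ 22 mm ⇒ resistant
Penicillin: 27 mm is ≥ 27 mm → susceptible
Colistin (0.03 μg/mL) ≤ 0.12 μg/mL — Susceptible
Doxycycline (26 mm) ≥ 23 mm ⇒ Susceptible
Tobramycin: 10 mm is ≤ 10 mm ⇒ Resistant
Resistant: 2/6

33%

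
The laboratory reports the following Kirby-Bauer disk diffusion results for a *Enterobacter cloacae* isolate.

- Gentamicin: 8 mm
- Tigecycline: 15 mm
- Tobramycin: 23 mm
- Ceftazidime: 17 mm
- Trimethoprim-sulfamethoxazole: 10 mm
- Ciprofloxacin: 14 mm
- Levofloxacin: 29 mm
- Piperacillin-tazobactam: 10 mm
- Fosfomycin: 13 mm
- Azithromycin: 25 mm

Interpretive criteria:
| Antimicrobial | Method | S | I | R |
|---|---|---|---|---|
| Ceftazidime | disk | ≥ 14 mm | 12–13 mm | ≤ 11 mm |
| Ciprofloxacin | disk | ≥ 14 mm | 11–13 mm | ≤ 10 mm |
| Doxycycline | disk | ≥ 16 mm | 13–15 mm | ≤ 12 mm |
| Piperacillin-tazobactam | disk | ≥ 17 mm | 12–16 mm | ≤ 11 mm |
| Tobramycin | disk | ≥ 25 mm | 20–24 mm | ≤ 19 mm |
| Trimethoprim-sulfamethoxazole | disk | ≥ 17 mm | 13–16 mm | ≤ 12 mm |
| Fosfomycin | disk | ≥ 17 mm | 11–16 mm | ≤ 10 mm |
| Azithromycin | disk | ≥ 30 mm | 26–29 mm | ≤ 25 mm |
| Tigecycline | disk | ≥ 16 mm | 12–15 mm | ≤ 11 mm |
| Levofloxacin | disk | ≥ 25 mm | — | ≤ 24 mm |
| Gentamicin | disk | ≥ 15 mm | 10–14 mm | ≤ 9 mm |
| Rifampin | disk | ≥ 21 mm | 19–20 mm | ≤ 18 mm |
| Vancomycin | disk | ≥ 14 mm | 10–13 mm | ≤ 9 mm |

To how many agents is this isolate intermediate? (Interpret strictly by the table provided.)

Gentamicin 8 mm: ≤ 9 mm — Resistant
Tigecycline: 15 mm is in 12–15 mm ⇒ intermediate
Tobramycin 23 mm: in 20–24 mm — intermediate
Ceftazidime (17 mm) ≥ 14 mm → S
Trimethoprim-sulfamethoxazole: 10 mm is ≤ 12 mm ⇒ R
Ciprofloxacin 14 mm: ≥ 14 mm — susceptible
Levofloxacin: 29 mm is ≥ 25 mm — Susceptible
Piperacillin-tazobactam: 10 mm is ≤ 11 mm → R
Fosfomycin: 13 mm is in 11–16 mm ⇒ Intermediate
Azithromycin: 25 mm is ≤ 25 mm — Resistant
Intermediate: 3

3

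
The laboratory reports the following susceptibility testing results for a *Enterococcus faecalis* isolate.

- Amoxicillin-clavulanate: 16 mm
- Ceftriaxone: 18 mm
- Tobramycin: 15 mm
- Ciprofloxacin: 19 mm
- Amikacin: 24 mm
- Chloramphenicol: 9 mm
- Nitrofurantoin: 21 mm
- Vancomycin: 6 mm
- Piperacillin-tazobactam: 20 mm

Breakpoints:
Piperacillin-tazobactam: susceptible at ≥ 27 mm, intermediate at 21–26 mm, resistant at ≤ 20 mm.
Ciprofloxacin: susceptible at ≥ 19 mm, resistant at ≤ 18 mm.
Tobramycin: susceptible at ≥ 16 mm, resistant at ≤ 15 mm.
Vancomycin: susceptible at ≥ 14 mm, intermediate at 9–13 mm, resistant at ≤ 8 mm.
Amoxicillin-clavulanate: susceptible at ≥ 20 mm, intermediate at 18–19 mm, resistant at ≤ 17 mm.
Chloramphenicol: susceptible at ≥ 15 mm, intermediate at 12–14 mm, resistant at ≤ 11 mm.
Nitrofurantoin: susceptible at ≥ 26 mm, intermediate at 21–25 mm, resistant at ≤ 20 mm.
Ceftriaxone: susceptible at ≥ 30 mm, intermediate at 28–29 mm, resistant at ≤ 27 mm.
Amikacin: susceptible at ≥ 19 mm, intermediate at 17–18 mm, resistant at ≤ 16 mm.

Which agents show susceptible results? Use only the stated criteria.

Amoxicillin-clavulanate 16 mm: ≤ 17 mm → resistant
Ceftriaxone (18 mm) ≤ 27 mm → R
Tobramycin 15 mm: ≤ 15 mm → Resistant
Ciprofloxacin (19 mm) ≥ 19 mm → susceptible
Amikacin 24 mm: ≥ 19 mm ⇒ S
Chloramphenicol (9 mm) ≤ 11 mm — R
Nitrofurantoin (21 mm) in 21–25 mm → intermediate
Vancomycin (6 mm) ≤ 8 mm ⇒ resistant
Piperacillin-tazobactam (20 mm) ≤ 20 mm → resistant

ciprofloxacin, amikacin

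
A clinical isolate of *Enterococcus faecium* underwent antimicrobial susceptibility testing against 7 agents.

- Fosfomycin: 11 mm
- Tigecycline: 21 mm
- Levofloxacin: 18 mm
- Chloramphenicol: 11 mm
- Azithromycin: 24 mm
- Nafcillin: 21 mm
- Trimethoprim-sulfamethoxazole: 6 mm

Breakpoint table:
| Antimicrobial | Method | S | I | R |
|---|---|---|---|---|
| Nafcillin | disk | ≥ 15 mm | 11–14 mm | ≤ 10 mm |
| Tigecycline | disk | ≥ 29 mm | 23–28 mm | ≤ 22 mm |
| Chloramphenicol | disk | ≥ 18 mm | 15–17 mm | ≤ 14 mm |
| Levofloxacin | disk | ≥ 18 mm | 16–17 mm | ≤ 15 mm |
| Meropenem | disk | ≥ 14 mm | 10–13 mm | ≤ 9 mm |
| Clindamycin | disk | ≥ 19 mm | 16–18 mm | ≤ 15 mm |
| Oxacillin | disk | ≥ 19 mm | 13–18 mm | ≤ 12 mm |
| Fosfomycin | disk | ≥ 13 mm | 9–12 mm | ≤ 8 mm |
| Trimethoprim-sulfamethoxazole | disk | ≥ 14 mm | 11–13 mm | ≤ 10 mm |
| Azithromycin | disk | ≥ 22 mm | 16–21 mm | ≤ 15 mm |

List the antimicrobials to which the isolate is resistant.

Fosfomycin (11 mm) in 9–12 mm — Intermediate
Tigecycline (21 mm) ≤ 22 mm ⇒ Resistant
Levofloxacin: 18 mm is ≥ 18 mm ⇒ susceptible
Chloramphenicol (11 mm) ≤ 14 mm ⇒ Resistant
Azithromycin 24 mm: ≥ 22 mm → susceptible
Nafcillin (21 mm) ≥ 15 mm → susceptible
Trimethoprim-sulfamethoxazole 6 mm: ≤ 10 mm ⇒ resistant

tigecycline, chloramphenicol, trimethoprim-sulfamethoxazole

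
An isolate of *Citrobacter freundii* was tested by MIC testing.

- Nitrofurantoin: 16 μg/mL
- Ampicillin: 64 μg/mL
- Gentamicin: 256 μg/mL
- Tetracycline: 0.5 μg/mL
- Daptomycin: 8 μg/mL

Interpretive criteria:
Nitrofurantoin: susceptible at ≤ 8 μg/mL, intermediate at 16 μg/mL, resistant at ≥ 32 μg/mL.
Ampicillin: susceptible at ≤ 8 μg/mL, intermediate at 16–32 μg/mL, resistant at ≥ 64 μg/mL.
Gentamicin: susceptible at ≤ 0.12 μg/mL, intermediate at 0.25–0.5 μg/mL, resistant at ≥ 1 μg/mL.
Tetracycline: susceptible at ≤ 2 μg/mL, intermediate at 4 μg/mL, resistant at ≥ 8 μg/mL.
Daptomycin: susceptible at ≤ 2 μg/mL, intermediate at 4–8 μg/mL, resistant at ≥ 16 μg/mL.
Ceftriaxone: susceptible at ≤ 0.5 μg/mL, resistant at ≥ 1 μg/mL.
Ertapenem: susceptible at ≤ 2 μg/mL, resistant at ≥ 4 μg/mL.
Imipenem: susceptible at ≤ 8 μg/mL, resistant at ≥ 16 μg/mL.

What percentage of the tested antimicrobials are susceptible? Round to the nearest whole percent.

Nitrofurantoin (16 μg/mL) = 16 μg/mL — intermediate
Ampicillin 64 μg/mL: ≥ 64 μg/mL ⇒ R
Gentamicin: 256 μg/mL is ≥ 1 μg/mL → resistant
Tetracycline: 0.5 μg/mL is ≤ 2 μg/mL → Susceptible
Daptomycin (8 μg/mL) in 4–8 μg/mL — I
Susceptible: 1/5

20%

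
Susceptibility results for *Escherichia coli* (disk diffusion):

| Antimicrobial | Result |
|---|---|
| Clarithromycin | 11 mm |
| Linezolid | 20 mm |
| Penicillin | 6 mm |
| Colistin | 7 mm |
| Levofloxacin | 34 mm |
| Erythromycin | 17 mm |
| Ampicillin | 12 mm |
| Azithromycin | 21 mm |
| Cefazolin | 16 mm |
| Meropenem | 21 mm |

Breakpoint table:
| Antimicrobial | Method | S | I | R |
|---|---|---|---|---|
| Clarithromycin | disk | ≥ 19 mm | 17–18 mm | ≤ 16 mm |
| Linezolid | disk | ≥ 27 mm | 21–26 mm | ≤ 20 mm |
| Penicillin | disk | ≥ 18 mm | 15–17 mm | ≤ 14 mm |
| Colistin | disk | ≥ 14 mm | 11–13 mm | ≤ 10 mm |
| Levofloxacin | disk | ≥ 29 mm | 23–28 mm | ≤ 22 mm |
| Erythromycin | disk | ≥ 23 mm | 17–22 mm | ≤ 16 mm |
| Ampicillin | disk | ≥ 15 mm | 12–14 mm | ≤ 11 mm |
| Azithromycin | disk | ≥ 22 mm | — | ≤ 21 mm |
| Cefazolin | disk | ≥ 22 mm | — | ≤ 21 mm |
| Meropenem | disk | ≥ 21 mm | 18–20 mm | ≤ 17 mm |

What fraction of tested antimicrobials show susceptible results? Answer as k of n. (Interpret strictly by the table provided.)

Clarithromycin 11 mm: ≤ 16 mm ⇒ R
Linezolid 20 mm: ≤ 20 mm — resistant
Penicillin 6 mm: ≤ 14 mm → resistant
Colistin: 7 mm is ≤ 10 mm — R
Levofloxacin: 34 mm is ≥ 29 mm ⇒ susceptible
Erythromycin: 17 mm is in 17–22 mm — I
Ampicillin (12 mm) in 12–14 mm — I
Azithromycin (21 mm) ≤ 21 mm → Resistant
Cefazolin 16 mm: ≤ 21 mm ⇒ R
Meropenem: 21 mm is ≥ 21 mm → susceptible
Susceptible: 2/10

2 of 10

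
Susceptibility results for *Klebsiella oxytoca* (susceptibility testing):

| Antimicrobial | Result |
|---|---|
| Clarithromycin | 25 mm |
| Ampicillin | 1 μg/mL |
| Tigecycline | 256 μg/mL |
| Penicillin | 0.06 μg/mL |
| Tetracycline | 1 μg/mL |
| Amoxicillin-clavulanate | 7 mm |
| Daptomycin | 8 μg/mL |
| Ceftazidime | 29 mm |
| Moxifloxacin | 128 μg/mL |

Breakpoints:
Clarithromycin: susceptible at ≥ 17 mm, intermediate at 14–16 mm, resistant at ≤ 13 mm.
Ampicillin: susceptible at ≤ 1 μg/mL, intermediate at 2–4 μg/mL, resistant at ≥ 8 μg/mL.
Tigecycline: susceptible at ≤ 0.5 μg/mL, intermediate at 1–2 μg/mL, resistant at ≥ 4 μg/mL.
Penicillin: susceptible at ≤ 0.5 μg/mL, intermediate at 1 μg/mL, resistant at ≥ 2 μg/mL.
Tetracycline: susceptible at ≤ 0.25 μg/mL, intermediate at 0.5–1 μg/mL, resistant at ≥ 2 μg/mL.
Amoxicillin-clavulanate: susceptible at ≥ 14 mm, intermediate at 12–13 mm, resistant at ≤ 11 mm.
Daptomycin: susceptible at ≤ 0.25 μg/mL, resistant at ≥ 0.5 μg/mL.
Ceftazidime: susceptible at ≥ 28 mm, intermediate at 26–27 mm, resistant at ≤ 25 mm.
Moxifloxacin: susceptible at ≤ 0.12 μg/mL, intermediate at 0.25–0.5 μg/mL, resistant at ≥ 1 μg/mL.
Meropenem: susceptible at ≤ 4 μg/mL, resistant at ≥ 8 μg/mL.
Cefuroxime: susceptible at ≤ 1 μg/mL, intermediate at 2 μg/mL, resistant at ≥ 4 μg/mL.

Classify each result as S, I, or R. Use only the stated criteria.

Clarithromycin (25 mm) ≥ 17 mm — S
Ampicillin (1 μg/mL) ≤ 1 μg/mL → susceptible
Tigecycline: 256 μg/mL is ≥ 4 μg/mL → R
Penicillin 0.06 μg/mL: ≤ 0.5 μg/mL — susceptible
Tetracycline (1 μg/mL) in 0.5–1 μg/mL — Intermediate
Amoxicillin-clavulanate 7 mm: ≤ 11 mm ⇒ R
Daptomycin (8 μg/mL) ≥ 0.5 μg/mL — Resistant
Ceftazidime 29 mm: ≥ 28 mm ⇒ Susceptible
Moxifloxacin 128 μg/mL: ≥ 1 μg/mL ⇒ Resistant

S, S, R, S, I, R, R, S, R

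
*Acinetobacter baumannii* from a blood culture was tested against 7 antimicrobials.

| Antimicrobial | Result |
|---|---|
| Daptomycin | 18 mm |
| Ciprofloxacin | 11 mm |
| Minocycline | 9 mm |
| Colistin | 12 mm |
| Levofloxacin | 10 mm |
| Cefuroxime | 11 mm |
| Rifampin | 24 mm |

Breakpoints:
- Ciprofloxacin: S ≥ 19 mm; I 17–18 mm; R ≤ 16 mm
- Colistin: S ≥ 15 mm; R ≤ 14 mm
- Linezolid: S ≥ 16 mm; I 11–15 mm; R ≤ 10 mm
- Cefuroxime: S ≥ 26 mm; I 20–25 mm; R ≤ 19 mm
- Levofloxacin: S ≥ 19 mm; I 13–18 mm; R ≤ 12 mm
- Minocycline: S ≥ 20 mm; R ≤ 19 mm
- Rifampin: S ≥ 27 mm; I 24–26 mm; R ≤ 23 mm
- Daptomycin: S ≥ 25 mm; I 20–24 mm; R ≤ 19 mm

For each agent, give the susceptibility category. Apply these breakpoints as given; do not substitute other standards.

Daptomycin 18 mm: ≤ 19 mm — resistant
Ciprofloxacin: 11 mm is ≤ 16 mm ⇒ resistant
Minocycline (9 mm) ≤ 19 mm — Resistant
Colistin (12 mm) ≤ 14 mm ⇒ R
Levofloxacin (10 mm) ≤ 12 mm ⇒ R
Cefuroxime (11 mm) ≤ 19 mm — R
Rifampin 24 mm: in 24–26 mm → I

R, R, R, R, R, R, I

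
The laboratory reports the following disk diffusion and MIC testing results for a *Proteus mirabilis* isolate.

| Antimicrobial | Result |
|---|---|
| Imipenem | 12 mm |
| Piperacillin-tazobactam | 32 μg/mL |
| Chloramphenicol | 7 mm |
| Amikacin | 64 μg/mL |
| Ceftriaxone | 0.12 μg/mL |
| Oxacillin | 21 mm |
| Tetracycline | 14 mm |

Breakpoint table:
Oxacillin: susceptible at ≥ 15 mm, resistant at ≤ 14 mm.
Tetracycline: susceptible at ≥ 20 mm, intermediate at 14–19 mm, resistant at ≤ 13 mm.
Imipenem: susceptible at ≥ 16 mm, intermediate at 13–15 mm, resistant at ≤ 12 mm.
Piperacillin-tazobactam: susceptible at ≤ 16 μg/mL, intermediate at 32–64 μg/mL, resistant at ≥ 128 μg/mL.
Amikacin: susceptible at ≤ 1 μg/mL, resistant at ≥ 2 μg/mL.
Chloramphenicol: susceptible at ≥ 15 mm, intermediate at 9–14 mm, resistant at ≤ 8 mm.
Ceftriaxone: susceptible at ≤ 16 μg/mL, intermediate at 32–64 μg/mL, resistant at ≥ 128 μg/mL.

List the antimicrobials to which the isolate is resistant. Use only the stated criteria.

imipenem, chloramphenicol, amikacin

Imipenem: 12 mm is ≤ 12 mm → R
Piperacillin-tazobactam 32 μg/mL: in 32–64 μg/mL ⇒ I
Chloramphenicol (7 mm) ≤ 8 mm — resistant
Amikacin (64 μg/mL) ≥ 2 μg/mL → R
Ceftriaxone: 0.12 μg/mL is ≤ 16 μg/mL → Susceptible
Oxacillin (21 mm) ≥ 15 mm ⇒ Susceptible
Tetracycline (14 mm) in 14–19 mm ⇒ Intermediate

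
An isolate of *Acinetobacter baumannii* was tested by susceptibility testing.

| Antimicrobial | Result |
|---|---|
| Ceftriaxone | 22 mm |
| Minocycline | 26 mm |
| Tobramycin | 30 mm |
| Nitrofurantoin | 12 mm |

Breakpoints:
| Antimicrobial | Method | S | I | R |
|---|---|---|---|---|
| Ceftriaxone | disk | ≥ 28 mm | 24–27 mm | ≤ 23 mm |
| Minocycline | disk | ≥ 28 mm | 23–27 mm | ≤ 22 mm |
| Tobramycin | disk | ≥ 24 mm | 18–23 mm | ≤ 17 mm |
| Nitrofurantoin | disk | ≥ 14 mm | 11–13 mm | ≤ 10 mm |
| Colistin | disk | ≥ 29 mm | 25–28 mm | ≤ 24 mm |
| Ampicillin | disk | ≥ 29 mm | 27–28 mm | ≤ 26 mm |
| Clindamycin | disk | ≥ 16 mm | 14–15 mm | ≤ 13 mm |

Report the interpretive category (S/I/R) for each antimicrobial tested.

Ceftriaxone: 22 mm is ≤ 23 mm — R
Minocycline 26 mm: in 23–27 mm → I
Tobramycin 30 mm: ≥ 24 mm → susceptible
Nitrofurantoin (12 mm) in 11–13 mm — intermediate

R, I, S, I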